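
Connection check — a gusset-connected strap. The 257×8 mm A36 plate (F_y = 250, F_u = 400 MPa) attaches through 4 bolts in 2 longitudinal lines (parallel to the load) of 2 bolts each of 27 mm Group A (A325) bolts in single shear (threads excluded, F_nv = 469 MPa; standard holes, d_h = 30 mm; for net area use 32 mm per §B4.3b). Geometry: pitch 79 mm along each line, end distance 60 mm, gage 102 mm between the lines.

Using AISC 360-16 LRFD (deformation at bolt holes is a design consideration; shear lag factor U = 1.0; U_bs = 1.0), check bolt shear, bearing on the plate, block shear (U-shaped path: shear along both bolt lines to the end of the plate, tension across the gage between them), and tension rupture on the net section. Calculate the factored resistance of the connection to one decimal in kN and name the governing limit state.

418.2 kN (block shear governs)

Bolt shear: A_b = π(27)²/4 = 572.56 mm². φR_n = 0.75 × 469 × 572.56 × 4 × 1 = 805.6 kN.
Bearing (8 mm plate, F_u = 400 MPa): end bolts L_c = 60 − 30/2 = 45, R_n = min(1.2×45×8×400, 2.4×27×8×400) = 172.8 kN/bolt; interior L_c = 79 − 30 = 49, R_n = 188.16 kN/bolt. φR_n = 0.75 × (2×172.8 + 2×188.16) = 541.4 kN.
Block shear: shear path 2×[60+1×79] = 2×139 mm, A_gv = 2224, A_nv = 2×(139 − 1.5×32)×8 = 1456 mm²; tension across gage: (102 − 1×32)×8 = 560 mm². R_n = min(0.6×400×1456, 0.6×250×2224) + 1.0×400×560 = min(349.44, 333.6) + 224 = 557.6 kN. φR_n = 0.75 × 557.6 = 418.2 kN.
Tension rupture (net): A_n = (257 − 2×32)×8 = 1544 mm² (U = 1.0, A_e = A_n). φR_n = 0.75 × 400 × 1544 = 463.2 kN.
Governing: min(805.6, 541.4, 418.2, 463.2) = 418.2 kN → block shear.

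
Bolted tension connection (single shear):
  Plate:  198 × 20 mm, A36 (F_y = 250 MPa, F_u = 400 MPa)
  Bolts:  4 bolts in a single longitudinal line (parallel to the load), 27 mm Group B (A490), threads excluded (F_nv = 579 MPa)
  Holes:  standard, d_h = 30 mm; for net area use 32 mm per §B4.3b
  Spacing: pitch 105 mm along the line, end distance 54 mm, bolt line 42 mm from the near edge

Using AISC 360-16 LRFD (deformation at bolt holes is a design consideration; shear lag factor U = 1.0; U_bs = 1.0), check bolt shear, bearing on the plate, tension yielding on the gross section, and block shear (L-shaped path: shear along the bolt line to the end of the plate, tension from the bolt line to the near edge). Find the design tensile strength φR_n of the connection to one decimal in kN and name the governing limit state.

Bolt shear: A_b = π(27)²/4 = 572.56 mm². φR_n = 0.75 × 579 × 572.56 × 4 × 1 = 994.5 kN.
Bearing (20 mm plate, F_u = 400 MPa): end bolts L_c = 54 − 30/2 = 39, R_n = min(1.2×39×20×400, 2.4×27×20×400) = 374.4 kN/bolt; interior L_c = 105 − 30 = 75, R_n = 518.4 kN/bolt. φR_n = 0.75 × (1×374.4 + 3×518.4) = 1447.2 kN.
Tension yield (gross): A_g = 198×20 = 3960 mm². φR_n = 0.90 × 250 × 3960 = 891.0 kN.
Block shear: shear path 1×[54+3×105] = 1×369 mm, A_gv = 7380, A_nv = 1×(369 − 3.5×32)×20 = 5140 mm²; tension to near edge: (42 − 0.5×32)×20 = 520 mm². R_n = min(0.6×400×5140, 0.6×250×7380) + 1.0×400×520 = min(1233.6, 1107) + 208 = 1315 kN. φR_n = 0.75 × 1315 = 986.3 kN.
Governing: min(994.5, 1447.2, 891.0, 986.3) = 891.0 kN → gross-section yield.

891.0 kN (gross-section yield governs)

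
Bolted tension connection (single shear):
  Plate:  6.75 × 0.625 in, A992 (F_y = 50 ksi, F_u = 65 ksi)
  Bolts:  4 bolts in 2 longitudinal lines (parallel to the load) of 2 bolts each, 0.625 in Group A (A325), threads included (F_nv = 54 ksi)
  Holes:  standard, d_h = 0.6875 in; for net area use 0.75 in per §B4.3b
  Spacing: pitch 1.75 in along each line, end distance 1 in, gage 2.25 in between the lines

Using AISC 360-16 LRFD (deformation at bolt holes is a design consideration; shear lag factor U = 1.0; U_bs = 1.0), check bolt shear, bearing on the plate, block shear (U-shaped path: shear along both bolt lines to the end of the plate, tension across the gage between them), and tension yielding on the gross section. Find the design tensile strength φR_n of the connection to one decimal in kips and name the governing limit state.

Bolt shear: A_b = π(0.625)²/4 = 0.3068 in². φR_n = 0.75 × 54 × 0.3068 × 4 × 1 = 49.7 kips.
Bearing (0.625 in plate, F_u = 65 ksi): end bolts L_c = 1 − 0.6875/2 = 0.65625, R_n = min(1.2×0.65625×0.625×65, 2.4×0.625×0.625×65) = 31.992 kips/bolt; interior L_c = 1.75 − 0.6875 = 1.0625, R_n = 51.797 kips/bolt. φR_n = 0.75 × (2×31.992 + 2×51.797) = 125.7 kips.
Block shear: shear path 2×[1+1×1.75] = 2×2.75 in, A_gv = 3.4375, A_nv = 2×(2.75 − 1.5×0.75)×0.625 = 2.0313 in²; tension across gage: (2.25 − 1×0.75)×0.625 = 0.9375 in². R_n = min(0.6×65×2.0313, 0.6×50×3.4375) + 1.0×65×0.9375 = min(79.221, 103.13) + 60.938 = 140.16 kips. φR_n = 0.75 × 140.16 = 105.1 kips.
Tension yield (gross): A_g = 6.75×0.625 = 4.2188 in². φR_n = 0.90 × 50 × 4.2188 = 189.8 kips.
Governing: min(49.7, 125.7, 105.1, 189.8) = 49.7 kips → bolt shear.

49.7 kips (bolt shear governs)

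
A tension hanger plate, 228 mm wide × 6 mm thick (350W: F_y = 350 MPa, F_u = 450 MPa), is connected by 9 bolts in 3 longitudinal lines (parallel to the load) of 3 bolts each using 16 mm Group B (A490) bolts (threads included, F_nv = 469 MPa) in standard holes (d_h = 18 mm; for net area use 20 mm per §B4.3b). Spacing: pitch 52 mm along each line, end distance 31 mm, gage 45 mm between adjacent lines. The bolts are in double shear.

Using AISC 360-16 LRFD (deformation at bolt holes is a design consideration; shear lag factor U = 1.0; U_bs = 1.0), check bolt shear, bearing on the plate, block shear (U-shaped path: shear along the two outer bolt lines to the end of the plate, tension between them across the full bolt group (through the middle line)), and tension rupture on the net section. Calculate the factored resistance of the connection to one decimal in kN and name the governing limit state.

307.8 kN (block shear governs)

Bolt shear: A_b = π(16)²/4 = 201.06 mm². φR_n = 0.75 × 469 × 201.06 × 9 × 2 = 1273.0 kN.
Bearing (6 mm plate, F_u = 450 MPa): end bolts L_c = 31 − 18/2 = 22, R_n = min(1.2×22×6×450, 2.4×16×6×450) = 71.28 kN/bolt; interior L_c = 52 − 18 = 34, R_n = 103.68 kN/bolt. φR_n = 0.75 × (3×71.28 + 6×103.68) = 626.9 kN.
Block shear: shear path 2×[31+2×52] = 2×135 mm, A_gv = 1620, A_nv = 2×(135 − 2.5×20)×6 = 1020 mm²; tension across gage: (90 − 2×20)×6 = 300 mm². R_n = min(0.6×450×1020, 0.6×350×1620) + 1.0×450×300 = min(275.4, 340.2) + 135 = 410.4 kN. φR_n = 0.75 × 410.4 = 307.8 kN.
Tension rupture (net): A_n = (228 − 3×20)×6 = 1008 mm² (U = 1.0, A_e = A_n). φR_n = 0.75 × 450 × 1008 = 340.2 kN.
Governing: min(1273.0, 626.9, 307.8, 340.2) = 307.8 kN → block shear.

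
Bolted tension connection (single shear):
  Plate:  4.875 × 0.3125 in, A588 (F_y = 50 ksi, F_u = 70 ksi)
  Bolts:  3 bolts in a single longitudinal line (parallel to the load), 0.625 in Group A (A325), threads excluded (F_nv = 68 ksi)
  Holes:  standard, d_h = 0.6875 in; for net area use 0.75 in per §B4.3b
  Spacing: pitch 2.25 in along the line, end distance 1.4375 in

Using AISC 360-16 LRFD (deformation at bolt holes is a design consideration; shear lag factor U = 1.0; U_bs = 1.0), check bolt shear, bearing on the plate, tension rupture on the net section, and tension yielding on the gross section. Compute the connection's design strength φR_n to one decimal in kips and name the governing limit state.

Bolt shear: A_b = π(0.625)²/4 = 0.3068 in². φR_n = 0.75 × 68 × 0.3068 × 3 × 1 = 46.9 kips.
Bearing (0.3125 in plate, F_u = 70 ksi): end bolts L_c = 1.4375 − 0.6875/2 = 1.09375, R_n = min(1.2×1.09375×0.3125×70, 2.4×0.625×0.3125×70) = 28.711 kips/bolt; interior L_c = 2.25 − 0.6875 = 1.5625, R_n = 32.813 kips/bolt. φR_n = 0.75 × (1×28.711 + 2×32.813) = 70.8 kips.
Tension rupture (net): A_n = (4.875 − 1×0.75)×0.3125 = 1.2891 in² (U = 1.0, A_e = A_n). φR_n = 0.75 × 70 × 1.2891 = 67.7 kips.
Tension yield (gross): A_g = 4.875×0.3125 = 1.5234 in². φR_n = 0.90 × 50 × 1.5234 = 68.6 kips.
Governing: min(46.9, 70.8, 67.7, 68.6) = 46.9 kips → bolt shear.

46.9 kips (bolt shear governs)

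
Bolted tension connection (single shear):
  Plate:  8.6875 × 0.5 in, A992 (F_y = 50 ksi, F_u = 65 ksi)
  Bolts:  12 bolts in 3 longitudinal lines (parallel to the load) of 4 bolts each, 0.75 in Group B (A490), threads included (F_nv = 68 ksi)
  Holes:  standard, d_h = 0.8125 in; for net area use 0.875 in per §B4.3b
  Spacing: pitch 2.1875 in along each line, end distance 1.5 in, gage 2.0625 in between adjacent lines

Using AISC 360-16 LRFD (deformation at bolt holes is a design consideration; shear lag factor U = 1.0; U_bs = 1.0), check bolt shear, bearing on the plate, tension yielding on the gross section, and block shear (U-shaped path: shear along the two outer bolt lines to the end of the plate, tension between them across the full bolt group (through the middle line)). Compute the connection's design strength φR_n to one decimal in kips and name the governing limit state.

195.5 kips (gross-section yield governs)

Bolt shear: A_b = π(0.75)²/4 = 0.44179 in². φR_n = 0.75 × 68 × 0.44179 × 12 × 1 = 270.4 kips.
Bearing (0.5 in plate, F_u = 65 ksi): end bolts L_c = 1.5 − 0.8125/2 = 1.09375, R_n = min(1.2×1.09375×0.5×65, 2.4×0.75×0.5×65) = 42.656 kips/bolt; interior L_c = 2.1875 − 0.8125 = 1.375, R_n = 53.625 kips/bolt. φR_n = 0.75 × (3×42.656 + 9×53.625) = 457.9 kips.
Tension yield (gross): A_g = 8.6875×0.5 = 4.3438 in². φR_n = 0.90 × 50 × 4.3438 = 195.5 kips.
Block shear: shear path 2×[1.5+3×2.1875] = 2×8.0625 in, A_gv = 8.0625, A_nv = 2×(8.0625 − 3.5×0.875)×0.5 = 5 in²; tension across gage: (4.125 − 2×0.875)×0.5 = 1.1875 in². R_n = min(0.6×65×5, 0.6×50×8.0625) + 1.0×65×1.1875 = min(195, 241.88) + 77.188 = 272.19 kips. φR_n = 0.75 × 272.19 = 204.1 kips.
Governing: min(270.4, 457.9, 195.5, 204.1) = 195.5 kips → gross-section yield.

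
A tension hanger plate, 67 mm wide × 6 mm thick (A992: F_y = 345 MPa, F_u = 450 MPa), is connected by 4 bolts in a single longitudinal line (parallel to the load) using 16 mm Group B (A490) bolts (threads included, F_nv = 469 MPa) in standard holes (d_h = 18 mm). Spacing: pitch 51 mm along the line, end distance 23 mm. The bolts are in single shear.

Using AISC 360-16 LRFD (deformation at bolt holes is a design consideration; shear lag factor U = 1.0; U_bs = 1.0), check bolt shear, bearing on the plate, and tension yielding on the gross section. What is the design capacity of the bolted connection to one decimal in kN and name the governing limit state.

124.8 kN (gross-section yield governs)

Bolt shear: A_b = π(16)²/4 = 201.06 mm². φR_n = 0.75 × 469 × 201.06 × 4 × 1 = 282.9 kN.
Bearing (6 mm plate, F_u = 450 MPa): end bolts L_c = 23 − 18/2 = 14, R_n = min(1.2×14×6×450, 2.4×16×6×450) = 45.36 kN/bolt; interior L_c = 51 − 18 = 33, R_n = 103.68 kN/bolt. φR_n = 0.75 × (1×45.36 + 3×103.68) = 267.3 kN.
Tension yield (gross): A_g = 67×6 = 402 mm². φR_n = 0.90 × 345 × 402 = 124.8 kN.
Governing: min(282.9, 267.3, 124.8) = 124.8 kN → gross-section yield.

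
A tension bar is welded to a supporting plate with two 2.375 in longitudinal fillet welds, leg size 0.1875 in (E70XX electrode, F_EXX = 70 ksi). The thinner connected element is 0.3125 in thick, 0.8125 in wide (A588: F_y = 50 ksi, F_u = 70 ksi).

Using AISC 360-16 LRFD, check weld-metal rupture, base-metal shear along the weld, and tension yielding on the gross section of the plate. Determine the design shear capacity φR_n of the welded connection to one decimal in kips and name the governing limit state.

Weld metal: throat = 0.707×0.1875 = 0.13256 in, L = 2×2.375 = 4.75 in. φR_n = 0.75 × 0.6 × 70 × 0.13256 × 4.75 = 19.8 kips.
Base metal shear (0.3125 in plate): yield φR_n = 1.0×0.6×50×0.3125×4.75 = 44.5 kips; rupture φR_n = 0.75×0.6×70×0.3125×4.75 = 46.8 kips; take 44.5 kips (yield).
Tension yield (gross): A_g = 0.8125×0.3125 = 0.25391 in². φR_n = 0.90 × 50 × 0.25391 = 11.4 kips.
Governing: min(19.8, 44.5, 11.4) = 11.4 kips → gross-section yield.

11.4 kips (gross-section yield governs)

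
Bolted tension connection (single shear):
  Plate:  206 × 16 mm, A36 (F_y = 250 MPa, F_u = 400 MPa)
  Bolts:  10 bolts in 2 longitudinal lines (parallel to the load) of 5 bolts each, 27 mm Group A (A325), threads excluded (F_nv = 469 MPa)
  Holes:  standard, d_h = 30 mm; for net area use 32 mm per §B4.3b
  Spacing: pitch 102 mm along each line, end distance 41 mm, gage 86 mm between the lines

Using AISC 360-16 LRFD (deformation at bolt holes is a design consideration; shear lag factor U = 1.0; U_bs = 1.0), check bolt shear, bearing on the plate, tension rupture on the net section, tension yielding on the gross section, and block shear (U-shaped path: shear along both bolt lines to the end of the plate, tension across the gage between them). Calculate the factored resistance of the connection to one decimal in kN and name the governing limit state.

681.6 kN (net-section rupture governs)

Bolt shear: A_b = π(27)²/4 = 572.56 mm². φR_n = 0.75 × 469 × 572.56 × 10 × 1 = 2014.0 kN.
Bearing (16 mm plate, F_u = 400 MPa): end bolts L_c = 41 − 30/2 = 26, R_n = min(1.2×26×16×400, 2.4×27×16×400) = 199.68 kN/bolt; interior L_c = 102 − 30 = 72, R_n = 414.72 kN/bolt. φR_n = 0.75 × (2×199.68 + 8×414.72) = 2787.8 kN.
Tension rupture (net): A_n = (206 − 2×32)×16 = 2272 mm² (U = 1.0, A_e = A_n). φR_n = 0.75 × 400 × 2272 = 681.6 kN.
Tension yield (gross): A_g = 206×16 = 3296 mm². φR_n = 0.90 × 250 × 3296 = 741.6 kN.
Block shear: shear path 2×[41+4×102] = 2×449 mm, A_gv = 14368, A_nv = 2×(449 − 4.5×32)×16 = 9760 mm²; tension across gage: (86 − 1×32)×16 = 864 mm². R_n = min(0.6×400×9760, 0.6×250×14368) + 1.0×400×864 = min(2342.4, 2155.2) + 345.6 = 2500.8 kN. φR_n = 0.75 × 2500.8 = 1875.6 kN.
Governing: min(2014.0, 2787.8, 681.6, 741.6, 1875.6) = 681.6 kN → net-section rupture.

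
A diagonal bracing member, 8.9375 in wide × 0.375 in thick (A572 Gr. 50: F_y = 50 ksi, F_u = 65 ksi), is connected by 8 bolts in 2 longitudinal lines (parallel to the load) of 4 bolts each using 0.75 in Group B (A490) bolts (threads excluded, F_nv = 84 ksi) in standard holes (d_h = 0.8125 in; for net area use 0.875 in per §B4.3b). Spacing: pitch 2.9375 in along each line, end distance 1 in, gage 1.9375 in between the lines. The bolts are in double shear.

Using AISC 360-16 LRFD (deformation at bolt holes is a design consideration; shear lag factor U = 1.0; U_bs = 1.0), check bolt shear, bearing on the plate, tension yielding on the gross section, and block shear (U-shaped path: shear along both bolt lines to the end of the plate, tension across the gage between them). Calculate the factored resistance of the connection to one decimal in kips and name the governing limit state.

Bolt shear: A_b = π(0.75)²/4 = 0.44179 in². φR_n = 0.75 × 84 × 0.44179 × 8 × 2 = 445.3 kips.
Bearing (0.375 in plate, F_u = 65 ksi): end bolts L_c = 1 − 0.8125/2 = 0.59375, R_n = min(1.2×0.59375×0.375×65, 2.4×0.75×0.375×65) = 17.367 kips/bolt; interior L_c = 2.9375 − 0.8125 = 2.125, R_n = 43.875 kips/bolt. φR_n = 0.75 × (2×17.367 + 6×43.875) = 223.5 kips.
Tension yield (gross): A_g = 8.9375×0.375 = 3.3516 in². φR_n = 0.90 × 50 × 3.3516 = 150.8 kips.
Block shear: shear path 2×[1+3×2.9375] = 2×9.8125 in, A_gv = 7.3594, A_nv = 2×(9.8125 − 3.5×0.875)×0.375 = 5.0625 in²; tension across gage: (1.9375 − 1×0.875)×0.375 = 0.39844 in². R_n = min(0.6×65×5.0625, 0.6×50×7.3594) + 1.0×65×0.39844 = min(197.44, 220.78) + 25.899 = 223.34 kips. φR_n = 0.75 × 223.34 = 167.5 kips.
Governing: min(445.3, 223.5, 150.8, 167.5) = 150.8 kips → gross-section yield.

150.8 kips (gross-section yield governs)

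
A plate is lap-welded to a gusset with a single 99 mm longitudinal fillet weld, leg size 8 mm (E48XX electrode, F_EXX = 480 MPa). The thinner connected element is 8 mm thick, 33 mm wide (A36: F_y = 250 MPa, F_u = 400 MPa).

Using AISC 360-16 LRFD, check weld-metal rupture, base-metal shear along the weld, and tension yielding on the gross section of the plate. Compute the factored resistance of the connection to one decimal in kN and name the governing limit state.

Weld metal: throat = 0.707×8 = 5.656 mm, L = 99 mm. φR_n = 0.75 × 0.6 × 480 × 5.656 × 99 = 120.9 kN.
Base metal shear (8 mm plate): yield φR_n = 1.0×0.6×250×8×99 = 118.8 kN; rupture φR_n = 0.75×0.6×400×8×99 = 142.6 kN; take 118.8 kN (yield).
Tension yield (gross): A_g = 33×8 = 264 mm². φR_n = 0.90 × 250 × 264 = 59.4 kN.
Governing: min(120.9, 118.8, 59.4) = 59.4 kN → gross-section yield.

59.4 kN (gross-section yield governs)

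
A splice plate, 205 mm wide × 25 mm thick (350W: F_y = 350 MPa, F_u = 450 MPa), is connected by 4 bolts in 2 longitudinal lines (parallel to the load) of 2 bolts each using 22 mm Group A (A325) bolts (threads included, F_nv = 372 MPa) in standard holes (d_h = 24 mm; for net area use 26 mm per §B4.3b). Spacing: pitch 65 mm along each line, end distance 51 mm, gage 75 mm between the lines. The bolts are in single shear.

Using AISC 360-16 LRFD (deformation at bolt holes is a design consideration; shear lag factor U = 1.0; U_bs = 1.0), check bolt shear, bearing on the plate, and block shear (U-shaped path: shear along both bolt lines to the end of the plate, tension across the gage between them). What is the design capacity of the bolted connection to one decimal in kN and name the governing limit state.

424.2 kN (bolt shear governs)

Bolt shear: A_b = π(22)²/4 = 380.13 mm². φR_n = 0.75 × 372 × 380.13 × 4 × 1 = 424.2 kN.
Bearing (25 mm plate, F_u = 450 MPa): end bolts L_c = 51 − 24/2 = 39, R_n = min(1.2×39×25×450, 2.4×22×25×450) = 526.5 kN/bolt; interior L_c = 65 − 24 = 41, R_n = 553.5 kN/bolt. φR_n = 0.75 × (2×526.5 + 2×553.5) = 1620.0 kN.
Block shear: shear path 2×[51+1×65] = 2×116 mm, A_gv = 5800, A_nv = 2×(116 − 1.5×26)×25 = 3850 mm²; tension across gage: (75 − 1×26)×25 = 1225 mm². R_n = min(0.6×450×3850, 0.6×350×5800) + 1.0×450×1225 = min(1039.5, 1218) + 551.25 = 1590.8 kN. φR_n = 0.75 × 1590.8 = 1193.1 kN.
Governing: min(424.2, 1620.0, 1193.1) = 424.2 kN → bolt shear.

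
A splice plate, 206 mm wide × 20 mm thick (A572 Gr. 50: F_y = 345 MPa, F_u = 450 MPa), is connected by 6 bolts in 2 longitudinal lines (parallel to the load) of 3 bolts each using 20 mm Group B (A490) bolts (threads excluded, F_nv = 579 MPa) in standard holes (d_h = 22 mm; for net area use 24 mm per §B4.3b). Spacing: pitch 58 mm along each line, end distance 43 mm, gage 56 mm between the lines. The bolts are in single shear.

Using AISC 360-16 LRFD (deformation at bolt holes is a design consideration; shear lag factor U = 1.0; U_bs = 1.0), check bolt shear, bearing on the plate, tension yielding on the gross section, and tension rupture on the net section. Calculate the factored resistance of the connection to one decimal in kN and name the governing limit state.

818.5 kN (bolt shear governs)

Bolt shear: A_b = π(20)²/4 = 314.16 mm². φR_n = 0.75 × 579 × 314.16 × 6 × 1 = 818.5 kN.
Bearing (20 mm plate, F_u = 450 MPa): end bolts L_c = 43 − 22/2 = 32, R_n = min(1.2×32×20×450, 2.4×20×20×450) = 345.6 kN/bolt; interior L_c = 58 − 22 = 36, R_n = 388.8 kN/bolt. φR_n = 0.75 × (2×345.6 + 4×388.8) = 1684.8 kN.
Tension yield (gross): A_g = 206×20 = 4120 mm². φR_n = 0.90 × 345 × 4120 = 1279.3 kN.
Tension rupture (net): A_n = (206 − 2×24)×20 = 3160 mm² (U = 1.0, A_e = A_n). φR_n = 0.75 × 450 × 3160 = 1066.5 kN.
Governing: min(818.5, 1684.8, 1279.3, 1066.5) = 818.5 kN → bolt shear.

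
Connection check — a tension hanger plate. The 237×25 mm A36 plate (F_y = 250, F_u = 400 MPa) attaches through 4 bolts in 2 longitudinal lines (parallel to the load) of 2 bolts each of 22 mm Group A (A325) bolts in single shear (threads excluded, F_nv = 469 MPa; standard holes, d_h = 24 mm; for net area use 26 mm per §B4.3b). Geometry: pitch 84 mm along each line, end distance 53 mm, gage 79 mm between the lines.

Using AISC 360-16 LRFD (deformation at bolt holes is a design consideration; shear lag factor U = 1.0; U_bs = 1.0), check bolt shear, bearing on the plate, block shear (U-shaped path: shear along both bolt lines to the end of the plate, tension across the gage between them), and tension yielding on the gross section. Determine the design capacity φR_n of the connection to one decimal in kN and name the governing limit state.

534.8 kN (bolt shear governs)

Bolt shear: A_b = π(22)²/4 = 380.13 mm². φR_n = 0.75 × 469 × 380.13 × 4 × 1 = 534.8 kN.
Bearing (25 mm plate, F_u = 400 MPa): end bolts L_c = 53 − 24/2 = 41, R_n = min(1.2×41×25×400, 2.4×22×25×400) = 492 kN/bolt; interior L_c = 84 − 24 = 60, R_n = 528 kN/bolt. φR_n = 0.75 × (2×492 + 2×528) = 1530.0 kN.
Block shear: shear path 2×[53+1×84] = 2×137 mm, A_gv = 6850, A_nv = 2×(137 − 1.5×26)×25 = 4900 mm²; tension across gage: (79 − 1×26)×25 = 1325 mm². R_n = min(0.6×400×4900, 0.6×250×6850) + 1.0×400×1325 = min(1176, 1027.5) + 530 = 1557.5 kN. φR_n = 0.75 × 1557.5 = 1168.1 kN.
Tension yield (gross): A_g = 237×25 = 5925 mm². φR_n = 0.90 × 250 × 5925 = 1333.1 kN.
Governing: min(534.8, 1530.0, 1168.1, 1333.1) = 534.8 kN → bolt shear.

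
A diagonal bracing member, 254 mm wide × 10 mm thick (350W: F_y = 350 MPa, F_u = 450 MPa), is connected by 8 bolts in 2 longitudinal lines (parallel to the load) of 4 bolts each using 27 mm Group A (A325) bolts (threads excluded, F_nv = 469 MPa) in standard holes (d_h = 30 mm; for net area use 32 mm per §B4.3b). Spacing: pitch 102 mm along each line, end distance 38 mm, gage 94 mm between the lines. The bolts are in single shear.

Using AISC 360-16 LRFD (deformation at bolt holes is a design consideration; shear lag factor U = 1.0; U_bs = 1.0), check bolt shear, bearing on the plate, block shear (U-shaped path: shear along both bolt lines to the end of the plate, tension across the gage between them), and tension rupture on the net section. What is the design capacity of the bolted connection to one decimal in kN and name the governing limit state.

641.3 kN (net-section rupture governs)

Bolt shear: A_b = π(27)²/4 = 572.56 mm². φR_n = 0.75 × 469 × 572.56 × 8 × 1 = 1611.2 kN.
Bearing (10 mm plate, F_u = 450 MPa): end bolts L_c = 38 − 30/2 = 23, R_n = min(1.2×23×10×450, 2.4×27×10×450) = 124.2 kN/bolt; interior L_c = 102 − 30 = 72, R_n = 291.6 kN/bolt. φR_n = 0.75 × (2×124.2 + 6×291.6) = 1498.5 kN.
Block shear: shear path 2×[38+3×102] = 2×344 mm, A_gv = 6880, A_nv = 2×(344 − 3.5×32)×10 = 4640 mm²; tension across gage: (94 − 1×32)×10 = 620 mm². R_n = min(0.6×450×4640, 0.6×350×6880) + 1.0×450×620 = min(1252.8, 1444.8) + 279 = 1531.8 kN. φR_n = 0.75 × 1531.8 = 1148.9 kN.
Tension rupture (net): A_n = (254 − 2×32)×10 = 1900 mm² (U = 1.0, A_e = A_n). φR_n = 0.75 × 450 × 1900 = 641.3 kN.
Governing: min(1611.2, 1498.5, 1148.9, 641.3) = 641.3 kN → net-section rupture.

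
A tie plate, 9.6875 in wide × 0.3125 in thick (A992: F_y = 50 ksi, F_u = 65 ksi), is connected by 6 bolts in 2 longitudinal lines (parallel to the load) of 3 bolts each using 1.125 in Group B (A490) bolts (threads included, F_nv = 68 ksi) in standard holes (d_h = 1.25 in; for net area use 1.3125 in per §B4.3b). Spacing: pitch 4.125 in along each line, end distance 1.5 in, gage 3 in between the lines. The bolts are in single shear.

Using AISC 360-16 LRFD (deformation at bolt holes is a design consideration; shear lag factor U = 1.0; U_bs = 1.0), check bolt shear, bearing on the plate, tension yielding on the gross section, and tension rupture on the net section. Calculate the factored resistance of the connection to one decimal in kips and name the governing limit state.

107.6 kips (net-section rupture governs)

Bolt shear: A_b = π(1.125)²/4 = 0.99402 in². φR_n = 0.75 × 68 × 0.99402 × 6 × 1 = 304.2 kips.
Bearing (0.3125 in plate, F_u = 65 ksi): end bolts L_c = 1.5 − 1.25/2 = 0.875, R_n = min(1.2×0.875×0.3125×65, 2.4×1.125×0.3125×65) = 21.328 kips/bolt; interior L_c = 4.125 − 1.25 = 2.875, R_n = 54.844 kips/bolt. φR_n = 0.75 × (2×21.328 + 4×54.844) = 196.5 kips.
Tension yield (gross): A_g = 9.6875×0.3125 = 3.0273 in². φR_n = 0.90 × 50 × 3.0273 = 136.2 kips.
Tension rupture (net): A_n = (9.6875 − 2×1.3125)×0.3125 = 2.207 in² (U = 1.0, A_e = A_n). φR_n = 0.75 × 65 × 2.207 = 107.6 kips.
Governing: min(304.2, 196.5, 136.2, 107.6) = 107.6 kips → net-section rupture.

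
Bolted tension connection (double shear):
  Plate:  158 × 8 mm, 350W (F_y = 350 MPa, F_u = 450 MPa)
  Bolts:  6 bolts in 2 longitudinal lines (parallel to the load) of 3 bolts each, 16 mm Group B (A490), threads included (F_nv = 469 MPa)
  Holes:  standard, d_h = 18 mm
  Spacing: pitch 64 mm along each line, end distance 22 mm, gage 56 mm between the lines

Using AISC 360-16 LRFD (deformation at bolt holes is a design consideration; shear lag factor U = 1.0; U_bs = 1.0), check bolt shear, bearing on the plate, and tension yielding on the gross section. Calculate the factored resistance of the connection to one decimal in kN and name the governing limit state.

398.2 kN (gross-section yield governs)

Bolt shear: A_b = π(16)²/4 = 201.06 mm². φR_n = 0.75 × 469 × 201.06 × 6 × 2 = 848.7 kN.
Bearing (8 mm plate, F_u = 450 MPa): end bolts L_c = 22 − 18/2 = 13, R_n = min(1.2×13×8×450, 2.4×16×8×450) = 56.16 kN/bolt; interior L_c = 64 − 18 = 46, R_n = 138.24 kN/bolt. φR_n = 0.75 × (2×56.16 + 4×138.24) = 499.0 kN.
Tension yield (gross): A_g = 158×8 = 1264 mm². φR_n = 0.90 × 350 × 1264 = 398.2 kN.
Governing: min(848.7, 499.0, 398.2) = 398.2 kN → gross-section yield.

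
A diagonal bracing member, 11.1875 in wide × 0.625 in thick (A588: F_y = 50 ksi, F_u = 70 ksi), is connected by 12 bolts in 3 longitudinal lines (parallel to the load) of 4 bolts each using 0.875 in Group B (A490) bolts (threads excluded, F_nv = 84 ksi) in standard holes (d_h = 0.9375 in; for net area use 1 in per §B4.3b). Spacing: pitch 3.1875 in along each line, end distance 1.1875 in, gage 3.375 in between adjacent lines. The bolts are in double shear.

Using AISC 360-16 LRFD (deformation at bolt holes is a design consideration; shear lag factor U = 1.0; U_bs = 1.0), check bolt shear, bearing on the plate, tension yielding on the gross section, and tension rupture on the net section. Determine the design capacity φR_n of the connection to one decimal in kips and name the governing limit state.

268.7 kips (net-section rupture governs)

Bolt shear: A_b = π(0.875)²/4 = 0.60132 in². φR_n = 0.75 × 84 × 0.60132 × 12 × 2 = 909.2 kips.
Bearing (0.625 in plate, F_u = 70 ksi): end bolts L_c = 1.1875 − 0.9375/2 = 0.71875, R_n = min(1.2×0.71875×0.625×70, 2.4×0.875×0.625×70) = 37.734 kips/bolt; interior L_c = 3.1875 − 0.9375 = 2.25, R_n = 91.875 kips/bolt. φR_n = 0.75 × (3×37.734 + 9×91.875) = 705.1 kips.
Tension yield (gross): A_g = 11.1875×0.625 = 6.9922 in². φR_n = 0.90 × 50 × 6.9922 = 314.6 kips.
Tension rupture (net): A_n = (11.1875 − 3×1)×0.625 = 5.1172 in² (U = 1.0, A_e = A_n). φR_n = 0.75 × 70 × 5.1172 = 268.7 kips.
Governing: min(909.2, 705.1, 314.6, 268.7) = 268.7 kips → net-section rupture.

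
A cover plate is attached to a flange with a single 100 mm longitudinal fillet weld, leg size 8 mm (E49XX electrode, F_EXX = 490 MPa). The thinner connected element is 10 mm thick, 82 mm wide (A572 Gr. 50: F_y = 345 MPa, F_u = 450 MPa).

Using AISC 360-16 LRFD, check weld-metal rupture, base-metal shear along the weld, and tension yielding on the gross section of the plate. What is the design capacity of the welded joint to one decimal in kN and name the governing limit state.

124.7 kN (weld metal governs)

Weld metal: throat = 0.707×8 = 5.656 mm, L = 100 mm. φR_n = 0.75 × 0.6 × 490 × 5.656 × 100 = 124.7 kN.
Base metal shear (10 mm plate): yield φR_n = 1.0×0.6×345×10×100 = 207.0 kN; rupture φR_n = 0.75×0.6×450×10×100 = 202.5 kN; take 202.5 kN (rupture).
Tension yield (gross): A_g = 82×10 = 820 mm². φR_n = 0.90 × 345 × 820 = 254.6 kN.
Governing: min(124.7, 202.5, 254.6) = 124.7 kN → weld metal.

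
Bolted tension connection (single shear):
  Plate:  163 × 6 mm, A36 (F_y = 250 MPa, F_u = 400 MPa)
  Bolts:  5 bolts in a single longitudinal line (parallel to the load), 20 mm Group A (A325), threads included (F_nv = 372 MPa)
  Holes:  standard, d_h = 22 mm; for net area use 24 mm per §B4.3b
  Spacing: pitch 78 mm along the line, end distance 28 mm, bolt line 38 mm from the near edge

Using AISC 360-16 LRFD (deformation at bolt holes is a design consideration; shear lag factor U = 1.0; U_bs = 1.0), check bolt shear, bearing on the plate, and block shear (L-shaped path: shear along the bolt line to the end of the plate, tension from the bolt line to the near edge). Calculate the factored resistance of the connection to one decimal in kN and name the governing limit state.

Bolt shear: A_b = π(20)²/4 = 314.16 mm². φR_n = 0.75 × 372 × 314.16 × 5 × 1 = 438.3 kN.
Bearing (6 mm plate, F_u = 400 MPa): end bolts L_c = 28 − 22/2 = 17, R_n = min(1.2×17×6×400, 2.4×20×6×400) = 48.96 kN/bolt; interior L_c = 78 − 22 = 56, R_n = 115.2 kN/bolt. φR_n = 0.75 × (1×48.96 + 4×115.2) = 382.3 kN.
Block shear: shear path 1×[28+4×78] = 1×340 mm, A_gv = 2040, A_nv = 1×(340 − 4.5×24)×6 = 1392 mm²; tension to near edge: (38 − 0.5×24)×6 = 156 mm². R_n = min(0.6×400×1392, 0.6×250×2040) + 1.0×400×156 = min(334.08, 306) + 62.4 = 368.4 kN. φR_n = 0.75 × 368.4 = 276.3 kN.
Governing: min(438.3, 382.3, 276.3) = 276.3 kN → block shear.

276.3 kN (block shear governs)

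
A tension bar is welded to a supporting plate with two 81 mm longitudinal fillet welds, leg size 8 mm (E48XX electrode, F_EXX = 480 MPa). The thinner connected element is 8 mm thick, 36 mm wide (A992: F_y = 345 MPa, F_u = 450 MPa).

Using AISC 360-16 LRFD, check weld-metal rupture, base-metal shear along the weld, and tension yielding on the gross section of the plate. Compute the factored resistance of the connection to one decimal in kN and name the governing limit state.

Weld metal: throat = 0.707×8 = 5.656 mm, L = 2×81 = 162 mm. φR_n = 0.75 × 0.6 × 480 × 5.656 × 162 = 197.9 kN.
Base metal shear (8 mm plate): yield φR_n = 1.0×0.6×345×8×162 = 268.3 kN; rupture φR_n = 0.75×0.6×450×8×162 = 262.4 kN; take 262.4 kN (rupture).
Tension yield (gross): A_g = 36×8 = 288 mm². φR_n = 0.90 × 345 × 288 = 89.4 kN.
Governing: min(197.9, 262.4, 89.4) = 89.4 kN → gross-section yield.

89.4 kN (gross-section yield governs)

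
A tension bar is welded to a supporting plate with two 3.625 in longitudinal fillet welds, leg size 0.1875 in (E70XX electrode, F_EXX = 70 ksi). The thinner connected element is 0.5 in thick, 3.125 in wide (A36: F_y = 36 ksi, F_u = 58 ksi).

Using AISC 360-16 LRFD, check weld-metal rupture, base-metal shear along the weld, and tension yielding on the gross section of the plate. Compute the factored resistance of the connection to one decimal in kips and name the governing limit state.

30.3 kips (weld metal governs)

Weld metal: throat = 0.707×0.1875 = 0.13256 in, L = 2×3.625 = 7.25 in. φR_n = 0.75 × 0.6 × 70 × 0.13256 × 7.25 = 30.3 kips.
Base metal shear (0.5 in plate): yield φR_n = 1.0×0.6×36×0.5×7.25 = 78.3 kips; rupture φR_n = 0.75×0.6×58×0.5×7.25 = 94.6 kips; take 78.3 kips (yield).
Tension yield (gross): A_g = 3.125×0.5 = 1.5625 in². φR_n = 0.90 × 36 × 1.5625 = 50.6 kips.
Governing: min(30.3, 78.3, 50.6) = 30.3 kips → weld metal.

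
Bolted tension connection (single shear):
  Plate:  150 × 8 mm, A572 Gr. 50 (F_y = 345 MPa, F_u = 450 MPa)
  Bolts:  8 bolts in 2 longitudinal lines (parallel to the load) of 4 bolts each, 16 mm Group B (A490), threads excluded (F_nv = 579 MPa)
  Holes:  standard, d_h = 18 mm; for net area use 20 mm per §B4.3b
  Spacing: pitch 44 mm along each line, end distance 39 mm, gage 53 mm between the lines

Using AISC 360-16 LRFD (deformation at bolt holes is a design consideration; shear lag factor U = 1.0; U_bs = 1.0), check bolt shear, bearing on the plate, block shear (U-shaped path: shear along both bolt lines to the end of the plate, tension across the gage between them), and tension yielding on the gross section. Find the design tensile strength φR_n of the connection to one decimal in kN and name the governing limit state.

372.6 kN (gross-section yield governs)

Bolt shear: A_b = π(16)²/4 = 201.06 mm². φR_n = 0.75 × 579 × 201.06 × 8 × 1 = 698.5 kN.
Bearing (8 mm plate, F_u = 450 MPa): end bolts L_c = 39 − 18/2 = 30, R_n = min(1.2×30×8×450, 2.4×16×8×450) = 129.6 kN/bolt; interior L_c = 44 − 18 = 26, R_n = 112.32 kN/bolt. φR_n = 0.75 × (2×129.6 + 6×112.32) = 699.8 kN.
Block shear: shear path 2×[39+3×44] = 2×171 mm, A_gv = 2736, A_nv = 2×(171 − 3.5×20)×8 = 1616 mm²; tension across gage: (53 − 1×20)×8 = 264 mm². R_n = min(0.6×450×1616, 0.6×345×2736) + 1.0×450×264 = min(436.32, 566.35) + 118.8 = 555.12 kN. φR_n = 0.75 × 555.12 = 416.3 kN.
Tension yield (gross): A_g = 150×8 = 1200 mm². φR_n = 0.90 × 345 × 1200 = 372.6 kN.
Governing: min(698.5, 699.8, 416.3, 372.6) = 372.6 kN → gross-section yield.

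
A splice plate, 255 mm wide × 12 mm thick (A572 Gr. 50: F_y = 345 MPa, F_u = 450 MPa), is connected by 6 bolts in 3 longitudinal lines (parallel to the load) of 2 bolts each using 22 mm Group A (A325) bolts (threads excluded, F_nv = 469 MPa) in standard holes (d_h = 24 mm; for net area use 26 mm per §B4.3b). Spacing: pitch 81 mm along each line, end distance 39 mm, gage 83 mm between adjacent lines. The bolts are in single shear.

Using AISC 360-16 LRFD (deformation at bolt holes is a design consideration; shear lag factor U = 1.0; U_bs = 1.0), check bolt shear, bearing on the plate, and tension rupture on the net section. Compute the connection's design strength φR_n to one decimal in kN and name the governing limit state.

716.9 kN (net-section rupture governs)

Bolt shear: A_b = π(22)²/4 = 380.13 mm². φR_n = 0.75 × 469 × 380.13 × 6 × 1 = 802.3 kN.
Bearing (12 mm plate, F_u = 450 MPa): end bolts L_c = 39 − 24/2 = 27, R_n = min(1.2×27×12×450, 2.4×22×12×450) = 174.96 kN/bolt; interior L_c = 81 − 24 = 57, R_n = 285.12 kN/bolt. φR_n = 0.75 × (3×174.96 + 3×285.12) = 1035.2 kN.
Tension rupture (net): A_n = (255 − 3×26)×12 = 2124 mm² (U = 1.0, A_e = A_n). φR_n = 0.75 × 450 × 2124 = 716.9 kN.
Governing: min(802.3, 1035.2, 716.9) = 716.9 kN → net-section rupture.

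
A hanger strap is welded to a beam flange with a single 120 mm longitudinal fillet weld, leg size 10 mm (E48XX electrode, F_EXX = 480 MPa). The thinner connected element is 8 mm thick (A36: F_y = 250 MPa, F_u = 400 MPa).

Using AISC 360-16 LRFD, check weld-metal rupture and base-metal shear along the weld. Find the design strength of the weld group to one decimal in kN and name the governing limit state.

144.0 kN (base-metal shear governs)

Weld metal: throat = 0.707×10 = 7.07 mm, L = 120 mm. φR_n = 0.75 × 0.6 × 480 × 7.07 × 120 = 183.3 kN.
Base metal shear (8 mm plate): yield φR_n = 1.0×0.6×250×8×120 = 144.0 kN; rupture φR_n = 0.75×0.6×400×8×120 = 172.8 kN; take 144.0 kN (yield).
Governing: min(183.3, 144.0) = 144.0 kN → base-metal shear.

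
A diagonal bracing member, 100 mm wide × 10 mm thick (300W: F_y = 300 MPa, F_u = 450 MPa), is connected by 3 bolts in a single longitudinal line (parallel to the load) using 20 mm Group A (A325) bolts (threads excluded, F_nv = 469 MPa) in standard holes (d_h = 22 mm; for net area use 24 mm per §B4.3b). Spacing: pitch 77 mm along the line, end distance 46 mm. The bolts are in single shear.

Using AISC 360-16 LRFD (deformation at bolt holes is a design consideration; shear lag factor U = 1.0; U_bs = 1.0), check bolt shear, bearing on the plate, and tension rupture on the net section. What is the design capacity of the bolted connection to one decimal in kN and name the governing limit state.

256.5 kN (net-section rupture governs)

Bolt shear: A_b = π(20)²/4 = 314.16 mm². φR_n = 0.75 × 469 × 314.16 × 3 × 1 = 331.5 kN.
Bearing (10 mm plate, F_u = 450 MPa): end bolts L_c = 46 − 22/2 = 35, R_n = min(1.2×35×10×450, 2.4×20×10×450) = 189 kN/bolt; interior L_c = 77 − 22 = 55, R_n = 216 kN/bolt. φR_n = 0.75 × (1×189 + 2×216) = 465.8 kN.
Tension rupture (net): A_n = (100 − 1×24)×10 = 760 mm² (U = 1.0, A_e = A_n). φR_n = 0.75 × 450 × 760 = 256.5 kN.
Governing: min(331.5, 465.8, 256.5) = 256.5 kN → net-section rupture.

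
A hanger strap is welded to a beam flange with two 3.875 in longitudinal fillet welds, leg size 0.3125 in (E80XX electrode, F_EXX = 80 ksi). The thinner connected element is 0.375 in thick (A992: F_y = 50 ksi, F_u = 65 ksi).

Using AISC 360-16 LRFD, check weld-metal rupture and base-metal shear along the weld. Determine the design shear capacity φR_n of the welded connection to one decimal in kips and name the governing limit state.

61.6 kips (weld metal governs)

Weld metal: throat = 0.707×0.3125 = 0.22094 in, L = 2×3.875 = 7.75 in. φR_n = 0.75 × 0.6 × 80 × 0.22094 × 7.75 = 61.6 kips.
Base metal shear (0.375 in plate): yield φR_n = 1.0×0.6×50×0.375×7.75 = 87.2 kips; rupture φR_n = 0.75×0.6×65×0.375×7.75 = 85.0 kips; take 85.0 kips (rupture).
Governing: min(61.6, 85.0) = 61.6 kips → weld metal.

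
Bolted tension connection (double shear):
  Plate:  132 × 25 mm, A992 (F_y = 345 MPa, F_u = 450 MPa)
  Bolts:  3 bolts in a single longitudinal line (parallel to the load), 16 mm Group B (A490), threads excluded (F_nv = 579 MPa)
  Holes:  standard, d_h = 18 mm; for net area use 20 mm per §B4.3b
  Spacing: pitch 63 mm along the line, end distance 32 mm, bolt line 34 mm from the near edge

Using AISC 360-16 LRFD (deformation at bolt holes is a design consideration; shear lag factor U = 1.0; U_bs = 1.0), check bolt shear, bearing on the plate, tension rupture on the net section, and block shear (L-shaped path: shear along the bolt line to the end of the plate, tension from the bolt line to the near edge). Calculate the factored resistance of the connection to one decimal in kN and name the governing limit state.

523.9 kN (bolt shear governs)

Bolt shear: A_b = π(16)²/4 = 201.06 mm². φR_n = 0.75 × 579 × 201.06 × 3 × 2 = 523.9 kN.
Bearing (25 mm plate, F_u = 450 MPa): end bolts L_c = 32 − 18/2 = 23, R_n = min(1.2×23×25×450, 2.4×16×25×450) = 310.5 kN/bolt; interior L_c = 63 − 18 = 45, R_n = 432 kN/bolt. φR_n = 0.75 × (1×310.5 + 2×432) = 880.9 kN.
Tension rupture (net): A_n = (132 − 1×20)×25 = 2800 mm² (U = 1.0, A_e = A_n). φR_n = 0.75 × 450 × 2800 = 945.0 kN.
Block shear: shear path 1×[32+2×63] = 1×158 mm, A_gv = 3950, A_nv = 1×(158 − 2.5×20)×25 = 2700 mm²; tension to near edge: (34 − 0.5×20)×25 = 600 mm². R_n = min(0.6×450×2700, 0.6×345×3950) + 1.0×450×600 = min(729, 817.65) + 270 = 999 kN. φR_n = 0.75 × 999 = 749.3 kN.
Governing: min(523.9, 880.9, 945.0, 749.3) = 523.9 kN → bolt shear.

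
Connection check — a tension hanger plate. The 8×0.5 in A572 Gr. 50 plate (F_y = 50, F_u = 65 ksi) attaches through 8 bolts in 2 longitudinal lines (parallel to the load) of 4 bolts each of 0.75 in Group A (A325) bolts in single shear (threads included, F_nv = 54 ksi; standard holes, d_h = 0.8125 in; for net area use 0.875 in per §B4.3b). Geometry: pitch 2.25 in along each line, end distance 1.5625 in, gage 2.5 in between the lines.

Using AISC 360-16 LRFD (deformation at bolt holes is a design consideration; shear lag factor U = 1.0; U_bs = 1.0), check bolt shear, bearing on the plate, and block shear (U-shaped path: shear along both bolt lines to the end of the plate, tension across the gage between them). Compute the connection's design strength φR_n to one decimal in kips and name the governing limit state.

143.1 kips (bolt shear governs)

Bolt shear: A_b = π(0.75)²/4 = 0.44179 in². φR_n = 0.75 × 54 × 0.44179 × 8 × 1 = 143.1 kips.
Bearing (0.5 in plate, F_u = 65 ksi): end bolts L_c = 1.5625 − 0.8125/2 = 1.15625, R_n = min(1.2×1.15625×0.5×65, 2.4×0.75×0.5×65) = 45.094 kips/bolt; interior L_c = 2.25 − 0.8125 = 1.4375, R_n = 56.063 kips/bolt. φR_n = 0.75 × (2×45.094 + 6×56.063) = 319.9 kips.
Block shear: shear path 2×[1.5625+3×2.25] = 2×8.3125 in, A_gv = 8.3125, A_nv = 2×(8.3125 − 3.5×0.875)×0.5 = 5.25 in²; tension across gage: (2.5 − 1×0.875)×0.5 = 0.8125 in². R_n = min(0.6×65×5.25, 0.6×50×8.3125) + 1.0×65×0.8125 = min(204.75, 249.38) + 52.813 = 257.56 kips. φR_n = 0.75 × 257.56 = 193.2 kips.
Governing: min(143.1, 319.9, 193.2) = 143.1 kips → bolt shear.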